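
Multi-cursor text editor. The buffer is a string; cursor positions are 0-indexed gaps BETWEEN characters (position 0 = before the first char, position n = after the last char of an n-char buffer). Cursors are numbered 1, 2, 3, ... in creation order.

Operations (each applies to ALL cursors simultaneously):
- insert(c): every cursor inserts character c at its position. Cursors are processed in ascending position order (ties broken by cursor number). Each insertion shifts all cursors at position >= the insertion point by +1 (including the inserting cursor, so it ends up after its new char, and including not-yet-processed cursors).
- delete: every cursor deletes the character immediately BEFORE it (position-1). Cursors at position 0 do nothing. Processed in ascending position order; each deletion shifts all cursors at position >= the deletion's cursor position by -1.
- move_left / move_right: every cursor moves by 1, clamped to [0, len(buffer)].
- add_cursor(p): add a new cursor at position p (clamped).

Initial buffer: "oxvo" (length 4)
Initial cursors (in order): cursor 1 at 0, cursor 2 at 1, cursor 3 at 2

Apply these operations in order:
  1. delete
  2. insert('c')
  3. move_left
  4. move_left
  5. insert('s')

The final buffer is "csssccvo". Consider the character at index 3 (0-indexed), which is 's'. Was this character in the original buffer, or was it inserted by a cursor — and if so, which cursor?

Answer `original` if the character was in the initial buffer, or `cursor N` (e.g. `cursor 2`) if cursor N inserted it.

After op 1 (delete): buffer="vo" (len 2), cursors c1@0 c2@0 c3@0, authorship ..
After op 2 (insert('c')): buffer="cccvo" (len 5), cursors c1@3 c2@3 c3@3, authorship 123..
After op 3 (move_left): buffer="cccvo" (len 5), cursors c1@2 c2@2 c3@2, authorship 123..
After op 4 (move_left): buffer="cccvo" (len 5), cursors c1@1 c2@1 c3@1, authorship 123..
After op 5 (insert('s')): buffer="csssccvo" (len 8), cursors c1@4 c2@4 c3@4, authorship 112323..
Authorship (.=original, N=cursor N): 1 1 2 3 2 3 . .
Index 3: author = 3

Answer: cursor 3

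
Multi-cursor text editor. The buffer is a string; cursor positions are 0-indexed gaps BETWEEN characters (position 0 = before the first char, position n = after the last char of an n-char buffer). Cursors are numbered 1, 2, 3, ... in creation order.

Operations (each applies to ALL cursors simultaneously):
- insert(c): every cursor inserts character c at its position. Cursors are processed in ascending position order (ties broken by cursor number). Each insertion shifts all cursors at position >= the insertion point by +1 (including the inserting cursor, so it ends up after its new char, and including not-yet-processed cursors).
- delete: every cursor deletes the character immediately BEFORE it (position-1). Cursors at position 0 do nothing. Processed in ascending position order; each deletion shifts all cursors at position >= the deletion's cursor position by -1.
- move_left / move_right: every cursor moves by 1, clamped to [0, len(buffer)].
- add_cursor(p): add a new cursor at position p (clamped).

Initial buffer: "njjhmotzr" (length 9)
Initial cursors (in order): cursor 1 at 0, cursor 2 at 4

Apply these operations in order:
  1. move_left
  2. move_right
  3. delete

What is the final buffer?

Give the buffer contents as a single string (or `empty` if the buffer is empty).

After op 1 (move_left): buffer="njjhmotzr" (len 9), cursors c1@0 c2@3, authorship .........
After op 2 (move_right): buffer="njjhmotzr" (len 9), cursors c1@1 c2@4, authorship .........
After op 3 (delete): buffer="jjmotzr" (len 7), cursors c1@0 c2@2, authorship .......

Answer: jjmotzr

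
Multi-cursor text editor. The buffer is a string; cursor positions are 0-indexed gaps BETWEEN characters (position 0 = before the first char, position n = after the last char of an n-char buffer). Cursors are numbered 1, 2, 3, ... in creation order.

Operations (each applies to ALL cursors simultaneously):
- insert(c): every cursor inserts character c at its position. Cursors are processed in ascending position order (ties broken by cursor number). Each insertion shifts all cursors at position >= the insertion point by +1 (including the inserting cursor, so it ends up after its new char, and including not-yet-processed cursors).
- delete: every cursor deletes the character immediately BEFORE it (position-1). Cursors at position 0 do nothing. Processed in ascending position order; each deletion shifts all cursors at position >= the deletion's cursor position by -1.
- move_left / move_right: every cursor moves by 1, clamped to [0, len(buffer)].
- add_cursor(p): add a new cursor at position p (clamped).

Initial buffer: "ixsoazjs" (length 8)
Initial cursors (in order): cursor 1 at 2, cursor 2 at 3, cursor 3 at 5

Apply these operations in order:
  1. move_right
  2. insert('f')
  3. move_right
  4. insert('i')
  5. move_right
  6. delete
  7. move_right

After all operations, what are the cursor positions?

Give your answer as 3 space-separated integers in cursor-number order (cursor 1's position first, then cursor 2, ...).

Answer: 7 9 11

Derivation:
After op 1 (move_right): buffer="ixsoazjs" (len 8), cursors c1@3 c2@4 c3@6, authorship ........
After op 2 (insert('f')): buffer="ixsfofazfjs" (len 11), cursors c1@4 c2@6 c3@9, authorship ...1.2..3..
After op 3 (move_right): buffer="ixsfofazfjs" (len 11), cursors c1@5 c2@7 c3@10, authorship ...1.2..3..
After op 4 (insert('i')): buffer="ixsfoifaizfjis" (len 14), cursors c1@6 c2@9 c3@13, authorship ...1.12.2.3.3.
After op 5 (move_right): buffer="ixsfoifaizfjis" (len 14), cursors c1@7 c2@10 c3@14, authorship ...1.12.2.3.3.
After op 6 (delete): buffer="ixsfoiaifji" (len 11), cursors c1@6 c2@8 c3@11, authorship ...1.1.23.3
After op 7 (move_right): buffer="ixsfoiaifji" (len 11), cursors c1@7 c2@9 c3@11, authorship ...1.1.23.3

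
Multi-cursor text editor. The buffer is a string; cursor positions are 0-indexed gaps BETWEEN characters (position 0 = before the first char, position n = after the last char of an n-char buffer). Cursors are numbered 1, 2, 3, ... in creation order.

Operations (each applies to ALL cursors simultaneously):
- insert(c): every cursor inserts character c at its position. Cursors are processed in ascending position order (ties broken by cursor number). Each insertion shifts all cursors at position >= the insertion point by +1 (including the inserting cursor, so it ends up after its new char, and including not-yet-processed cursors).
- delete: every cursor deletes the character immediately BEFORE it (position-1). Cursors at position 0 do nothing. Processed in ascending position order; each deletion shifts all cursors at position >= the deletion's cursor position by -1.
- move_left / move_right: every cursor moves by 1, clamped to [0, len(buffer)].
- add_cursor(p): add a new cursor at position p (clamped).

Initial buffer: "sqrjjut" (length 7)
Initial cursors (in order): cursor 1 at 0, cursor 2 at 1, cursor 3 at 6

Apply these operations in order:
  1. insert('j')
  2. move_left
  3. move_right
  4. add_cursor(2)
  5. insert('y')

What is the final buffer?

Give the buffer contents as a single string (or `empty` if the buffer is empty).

After op 1 (insert('j')): buffer="jsjqrjjujt" (len 10), cursors c1@1 c2@3 c3@9, authorship 1.2.....3.
After op 2 (move_left): buffer="jsjqrjjujt" (len 10), cursors c1@0 c2@2 c3@8, authorship 1.2.....3.
After op 3 (move_right): buffer="jsjqrjjujt" (len 10), cursors c1@1 c2@3 c3@9, authorship 1.2.....3.
After op 4 (add_cursor(2)): buffer="jsjqrjjujt" (len 10), cursors c1@1 c4@2 c2@3 c3@9, authorship 1.2.....3.
After op 5 (insert('y')): buffer="jysyjyqrjjujyt" (len 14), cursors c1@2 c4@4 c2@6 c3@13, authorship 11.422.....33.

Answer: jysyjyqrjjujyt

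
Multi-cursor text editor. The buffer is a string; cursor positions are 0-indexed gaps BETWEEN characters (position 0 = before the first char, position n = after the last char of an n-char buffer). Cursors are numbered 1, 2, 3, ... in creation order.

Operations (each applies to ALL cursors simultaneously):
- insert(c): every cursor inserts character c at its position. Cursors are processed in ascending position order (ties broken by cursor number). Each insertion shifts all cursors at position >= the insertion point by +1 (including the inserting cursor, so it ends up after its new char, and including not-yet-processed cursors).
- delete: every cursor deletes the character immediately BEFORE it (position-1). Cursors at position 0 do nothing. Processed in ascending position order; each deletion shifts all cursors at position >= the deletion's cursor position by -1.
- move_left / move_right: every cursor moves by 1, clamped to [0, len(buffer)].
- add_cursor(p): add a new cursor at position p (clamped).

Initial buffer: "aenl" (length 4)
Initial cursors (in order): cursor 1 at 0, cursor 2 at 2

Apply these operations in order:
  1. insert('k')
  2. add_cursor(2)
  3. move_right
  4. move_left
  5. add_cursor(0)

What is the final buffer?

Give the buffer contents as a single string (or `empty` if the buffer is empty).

After op 1 (insert('k')): buffer="kaeknl" (len 6), cursors c1@1 c2@4, authorship 1..2..
After op 2 (add_cursor(2)): buffer="kaeknl" (len 6), cursors c1@1 c3@2 c2@4, authorship 1..2..
After op 3 (move_right): buffer="kaeknl" (len 6), cursors c1@2 c3@3 c2@5, authorship 1..2..
After op 4 (move_left): buffer="kaeknl" (len 6), cursors c1@1 c3@2 c2@4, authorship 1..2..
After op 5 (add_cursor(0)): buffer="kaeknl" (len 6), cursors c4@0 c1@1 c3@2 c2@4, authorship 1..2..

Answer: kaeknl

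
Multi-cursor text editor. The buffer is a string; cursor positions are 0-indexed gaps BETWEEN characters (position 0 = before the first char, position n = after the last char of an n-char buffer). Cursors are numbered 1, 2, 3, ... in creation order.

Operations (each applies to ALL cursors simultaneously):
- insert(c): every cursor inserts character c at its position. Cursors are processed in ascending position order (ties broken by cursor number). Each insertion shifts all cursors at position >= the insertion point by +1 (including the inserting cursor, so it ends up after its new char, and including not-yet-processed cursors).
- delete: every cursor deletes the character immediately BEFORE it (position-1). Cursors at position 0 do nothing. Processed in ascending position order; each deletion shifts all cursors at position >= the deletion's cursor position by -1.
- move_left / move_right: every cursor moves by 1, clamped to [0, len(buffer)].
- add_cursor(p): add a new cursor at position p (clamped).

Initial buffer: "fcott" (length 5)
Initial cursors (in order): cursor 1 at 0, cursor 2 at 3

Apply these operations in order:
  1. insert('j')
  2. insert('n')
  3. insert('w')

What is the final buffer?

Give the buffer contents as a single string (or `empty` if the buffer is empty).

Answer: jnwfcojnwtt

Derivation:
After op 1 (insert('j')): buffer="jfcojtt" (len 7), cursors c1@1 c2@5, authorship 1...2..
After op 2 (insert('n')): buffer="jnfcojntt" (len 9), cursors c1@2 c2@7, authorship 11...22..
After op 3 (insert('w')): buffer="jnwfcojnwtt" (len 11), cursors c1@3 c2@9, authorship 111...222..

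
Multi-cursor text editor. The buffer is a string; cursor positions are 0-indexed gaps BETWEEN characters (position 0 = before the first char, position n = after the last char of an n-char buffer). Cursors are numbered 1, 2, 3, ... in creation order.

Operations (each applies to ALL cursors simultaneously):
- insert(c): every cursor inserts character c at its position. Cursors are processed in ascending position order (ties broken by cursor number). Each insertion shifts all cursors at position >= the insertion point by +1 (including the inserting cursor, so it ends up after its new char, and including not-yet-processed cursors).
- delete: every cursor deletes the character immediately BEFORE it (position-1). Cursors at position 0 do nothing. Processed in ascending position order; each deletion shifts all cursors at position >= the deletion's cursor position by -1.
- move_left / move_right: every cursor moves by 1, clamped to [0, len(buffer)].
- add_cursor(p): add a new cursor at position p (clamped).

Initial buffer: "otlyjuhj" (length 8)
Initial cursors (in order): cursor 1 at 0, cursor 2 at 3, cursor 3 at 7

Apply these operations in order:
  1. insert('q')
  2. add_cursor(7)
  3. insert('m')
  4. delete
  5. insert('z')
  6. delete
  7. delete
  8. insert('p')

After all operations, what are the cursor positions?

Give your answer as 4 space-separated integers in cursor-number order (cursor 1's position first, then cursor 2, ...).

After op 1 (insert('q')): buffer="qotlqyjuhqj" (len 11), cursors c1@1 c2@5 c3@10, authorship 1...2....3.
After op 2 (add_cursor(7)): buffer="qotlqyjuhqj" (len 11), cursors c1@1 c2@5 c4@7 c3@10, authorship 1...2....3.
After op 3 (insert('m')): buffer="qmotlqmyjmuhqmj" (len 15), cursors c1@2 c2@7 c4@10 c3@14, authorship 11...22..4..33.
After op 4 (delete): buffer="qotlqyjuhqj" (len 11), cursors c1@1 c2@5 c4@7 c3@10, authorship 1...2....3.
After op 5 (insert('z')): buffer="qzotlqzyjzuhqzj" (len 15), cursors c1@2 c2@7 c4@10 c3@14, authorship 11...22..4..33.
After op 6 (delete): buffer="qotlqyjuhqj" (len 11), cursors c1@1 c2@5 c4@7 c3@10, authorship 1...2....3.
After op 7 (delete): buffer="otlyuhj" (len 7), cursors c1@0 c2@3 c4@4 c3@6, authorship .......
After op 8 (insert('p')): buffer="potlpypuhpj" (len 11), cursors c1@1 c2@5 c4@7 c3@10, authorship 1...2.4..3.

Answer: 1 5 10 7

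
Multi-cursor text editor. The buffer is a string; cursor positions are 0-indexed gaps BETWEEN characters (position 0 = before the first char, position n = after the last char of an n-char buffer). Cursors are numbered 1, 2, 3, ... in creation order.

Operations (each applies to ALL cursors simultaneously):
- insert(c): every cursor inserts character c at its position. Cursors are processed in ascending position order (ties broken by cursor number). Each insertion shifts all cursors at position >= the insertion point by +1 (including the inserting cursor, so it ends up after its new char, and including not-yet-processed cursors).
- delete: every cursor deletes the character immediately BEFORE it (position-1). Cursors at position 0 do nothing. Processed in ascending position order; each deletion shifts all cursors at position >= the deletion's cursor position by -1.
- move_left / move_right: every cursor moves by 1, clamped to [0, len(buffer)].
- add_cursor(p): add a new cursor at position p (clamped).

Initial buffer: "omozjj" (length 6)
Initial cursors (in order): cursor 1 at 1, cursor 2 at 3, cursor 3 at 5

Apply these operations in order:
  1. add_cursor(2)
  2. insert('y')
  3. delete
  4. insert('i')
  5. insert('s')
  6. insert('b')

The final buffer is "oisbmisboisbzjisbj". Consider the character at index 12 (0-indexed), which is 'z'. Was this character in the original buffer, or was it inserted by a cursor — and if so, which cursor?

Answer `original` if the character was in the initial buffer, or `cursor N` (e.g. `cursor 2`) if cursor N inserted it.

Answer: original

Derivation:
After op 1 (add_cursor(2)): buffer="omozjj" (len 6), cursors c1@1 c4@2 c2@3 c3@5, authorship ......
After op 2 (insert('y')): buffer="oymyoyzjyj" (len 10), cursors c1@2 c4@4 c2@6 c3@9, authorship .1.4.2..3.
After op 3 (delete): buffer="omozjj" (len 6), cursors c1@1 c4@2 c2@3 c3@5, authorship ......
After op 4 (insert('i')): buffer="oimioizjij" (len 10), cursors c1@2 c4@4 c2@6 c3@9, authorship .1.4.2..3.
After op 5 (insert('s')): buffer="oismisoiszjisj" (len 14), cursors c1@3 c4@6 c2@9 c3@13, authorship .11.44.22..33.
After op 6 (insert('b')): buffer="oisbmisboisbzjisbj" (len 18), cursors c1@4 c4@8 c2@12 c3@17, authorship .111.444.222..333.
Authorship (.=original, N=cursor N): . 1 1 1 . 4 4 4 . 2 2 2 . . 3 3 3 .
Index 12: author = original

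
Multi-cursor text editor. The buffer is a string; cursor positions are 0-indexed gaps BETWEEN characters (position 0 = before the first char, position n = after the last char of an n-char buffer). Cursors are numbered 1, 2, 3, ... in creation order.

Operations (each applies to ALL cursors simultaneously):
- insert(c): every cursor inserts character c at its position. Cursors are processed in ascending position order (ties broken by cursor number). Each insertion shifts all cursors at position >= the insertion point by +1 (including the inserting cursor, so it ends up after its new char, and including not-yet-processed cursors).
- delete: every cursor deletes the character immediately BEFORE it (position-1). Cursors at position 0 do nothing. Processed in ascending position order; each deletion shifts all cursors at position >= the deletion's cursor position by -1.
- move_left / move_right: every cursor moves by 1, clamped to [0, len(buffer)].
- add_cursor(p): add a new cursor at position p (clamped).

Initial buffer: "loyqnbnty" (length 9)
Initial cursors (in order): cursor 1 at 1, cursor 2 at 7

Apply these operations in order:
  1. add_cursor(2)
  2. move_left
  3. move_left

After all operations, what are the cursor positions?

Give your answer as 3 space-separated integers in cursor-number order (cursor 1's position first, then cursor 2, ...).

Answer: 0 5 0

Derivation:
After op 1 (add_cursor(2)): buffer="loyqnbnty" (len 9), cursors c1@1 c3@2 c2@7, authorship .........
After op 2 (move_left): buffer="loyqnbnty" (len 9), cursors c1@0 c3@1 c2@6, authorship .........
After op 3 (move_left): buffer="loyqnbnty" (len 9), cursors c1@0 c3@0 c2@5, authorship .........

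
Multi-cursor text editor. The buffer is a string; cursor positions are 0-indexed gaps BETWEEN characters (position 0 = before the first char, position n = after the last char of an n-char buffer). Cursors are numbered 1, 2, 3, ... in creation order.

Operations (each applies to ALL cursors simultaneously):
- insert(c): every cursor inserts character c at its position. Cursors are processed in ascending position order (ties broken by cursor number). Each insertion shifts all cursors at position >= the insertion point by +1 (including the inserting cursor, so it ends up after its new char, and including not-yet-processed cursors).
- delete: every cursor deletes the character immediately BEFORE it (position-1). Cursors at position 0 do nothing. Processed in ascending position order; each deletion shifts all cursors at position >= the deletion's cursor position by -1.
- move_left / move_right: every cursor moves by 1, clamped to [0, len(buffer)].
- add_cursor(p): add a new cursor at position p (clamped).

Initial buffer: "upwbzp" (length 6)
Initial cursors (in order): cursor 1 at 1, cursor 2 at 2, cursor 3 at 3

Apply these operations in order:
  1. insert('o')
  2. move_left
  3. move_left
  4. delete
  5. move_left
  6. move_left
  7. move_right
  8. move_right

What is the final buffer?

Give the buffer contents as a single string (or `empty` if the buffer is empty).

Answer: upwobzp

Derivation:
After op 1 (insert('o')): buffer="uopowobzp" (len 9), cursors c1@2 c2@4 c3@6, authorship .1.2.3...
After op 2 (move_left): buffer="uopowobzp" (len 9), cursors c1@1 c2@3 c3@5, authorship .1.2.3...
After op 3 (move_left): buffer="uopowobzp" (len 9), cursors c1@0 c2@2 c3@4, authorship .1.2.3...
After op 4 (delete): buffer="upwobzp" (len 7), cursors c1@0 c2@1 c3@2, authorship ...3...
After op 5 (move_left): buffer="upwobzp" (len 7), cursors c1@0 c2@0 c3@1, authorship ...3...
After op 6 (move_left): buffer="upwobzp" (len 7), cursors c1@0 c2@0 c3@0, authorship ...3...
After op 7 (move_right): buffer="upwobzp" (len 7), cursors c1@1 c2@1 c3@1, authorship ...3...
After op 8 (move_right): buffer="upwobzp" (len 7), cursors c1@2 c2@2 c3@2, authorship ...3...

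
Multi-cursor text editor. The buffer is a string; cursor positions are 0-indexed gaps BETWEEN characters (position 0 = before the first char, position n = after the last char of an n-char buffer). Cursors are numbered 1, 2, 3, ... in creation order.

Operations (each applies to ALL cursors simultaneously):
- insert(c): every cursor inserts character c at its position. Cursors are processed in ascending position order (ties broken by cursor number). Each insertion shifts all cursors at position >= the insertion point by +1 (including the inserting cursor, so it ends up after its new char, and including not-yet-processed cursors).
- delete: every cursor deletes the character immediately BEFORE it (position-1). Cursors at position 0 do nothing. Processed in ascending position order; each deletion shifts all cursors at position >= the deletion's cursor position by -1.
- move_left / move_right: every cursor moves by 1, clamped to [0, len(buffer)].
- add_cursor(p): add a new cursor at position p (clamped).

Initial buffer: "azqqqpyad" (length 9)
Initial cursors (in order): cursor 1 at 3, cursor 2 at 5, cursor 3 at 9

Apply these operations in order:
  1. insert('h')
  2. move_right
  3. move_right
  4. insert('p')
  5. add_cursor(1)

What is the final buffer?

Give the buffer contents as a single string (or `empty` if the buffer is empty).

Answer: azqhqqphpypadhp

Derivation:
After op 1 (insert('h')): buffer="azqhqqhpyadh" (len 12), cursors c1@4 c2@7 c3@12, authorship ...1..2....3
After op 2 (move_right): buffer="azqhqqhpyadh" (len 12), cursors c1@5 c2@8 c3@12, authorship ...1..2....3
After op 3 (move_right): buffer="azqhqqhpyadh" (len 12), cursors c1@6 c2@9 c3@12, authorship ...1..2....3
After op 4 (insert('p')): buffer="azqhqqphpypadhp" (len 15), cursors c1@7 c2@11 c3@15, authorship ...1..12..2..33
After op 5 (add_cursor(1)): buffer="azqhqqphpypadhp" (len 15), cursors c4@1 c1@7 c2@11 c3@15, authorship ...1..12..2..33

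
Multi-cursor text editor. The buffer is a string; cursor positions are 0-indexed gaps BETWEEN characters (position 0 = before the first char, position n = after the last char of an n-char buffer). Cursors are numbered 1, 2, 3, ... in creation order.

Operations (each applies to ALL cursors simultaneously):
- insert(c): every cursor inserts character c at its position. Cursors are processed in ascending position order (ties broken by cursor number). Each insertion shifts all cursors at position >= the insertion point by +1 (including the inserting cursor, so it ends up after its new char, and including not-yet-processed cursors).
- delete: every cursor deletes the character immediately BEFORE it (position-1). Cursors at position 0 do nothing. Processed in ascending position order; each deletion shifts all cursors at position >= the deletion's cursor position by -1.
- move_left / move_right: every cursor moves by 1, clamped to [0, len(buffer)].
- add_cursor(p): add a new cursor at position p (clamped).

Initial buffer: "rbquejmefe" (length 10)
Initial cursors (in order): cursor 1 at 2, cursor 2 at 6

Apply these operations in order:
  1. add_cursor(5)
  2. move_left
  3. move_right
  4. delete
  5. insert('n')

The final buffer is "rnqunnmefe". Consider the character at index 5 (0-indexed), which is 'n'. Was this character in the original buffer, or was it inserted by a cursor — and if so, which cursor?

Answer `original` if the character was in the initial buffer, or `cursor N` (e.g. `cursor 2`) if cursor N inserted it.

Answer: cursor 3

Derivation:
After op 1 (add_cursor(5)): buffer="rbquejmefe" (len 10), cursors c1@2 c3@5 c2@6, authorship ..........
After op 2 (move_left): buffer="rbquejmefe" (len 10), cursors c1@1 c3@4 c2@5, authorship ..........
After op 3 (move_right): buffer="rbquejmefe" (len 10), cursors c1@2 c3@5 c2@6, authorship ..........
After op 4 (delete): buffer="rqumefe" (len 7), cursors c1@1 c2@3 c3@3, authorship .......
After op 5 (insert('n')): buffer="rnqunnmefe" (len 10), cursors c1@2 c2@6 c3@6, authorship .1..23....
Authorship (.=original, N=cursor N): . 1 . . 2 3 . . . .
Index 5: author = 3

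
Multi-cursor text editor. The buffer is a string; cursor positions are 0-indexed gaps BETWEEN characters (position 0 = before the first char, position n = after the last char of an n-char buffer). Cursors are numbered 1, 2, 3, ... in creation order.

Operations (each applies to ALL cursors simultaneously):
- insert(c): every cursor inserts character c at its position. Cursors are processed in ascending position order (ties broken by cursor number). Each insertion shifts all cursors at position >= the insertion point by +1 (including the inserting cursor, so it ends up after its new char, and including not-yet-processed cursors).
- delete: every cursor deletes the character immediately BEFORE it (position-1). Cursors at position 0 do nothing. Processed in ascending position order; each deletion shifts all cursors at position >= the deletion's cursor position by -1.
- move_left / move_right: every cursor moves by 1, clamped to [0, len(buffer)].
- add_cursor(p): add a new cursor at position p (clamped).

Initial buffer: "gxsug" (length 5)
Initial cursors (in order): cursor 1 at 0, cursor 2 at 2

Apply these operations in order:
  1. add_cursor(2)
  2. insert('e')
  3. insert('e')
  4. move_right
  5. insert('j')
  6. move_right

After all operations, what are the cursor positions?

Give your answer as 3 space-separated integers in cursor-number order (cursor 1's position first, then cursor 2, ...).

Answer: 5 13 13

Derivation:
After op 1 (add_cursor(2)): buffer="gxsug" (len 5), cursors c1@0 c2@2 c3@2, authorship .....
After op 2 (insert('e')): buffer="egxeesug" (len 8), cursors c1@1 c2@5 c3@5, authorship 1..23...
After op 3 (insert('e')): buffer="eegxeeeesug" (len 11), cursors c1@2 c2@8 c3@8, authorship 11..2323...
After op 4 (move_right): buffer="eegxeeeesug" (len 11), cursors c1@3 c2@9 c3@9, authorship 11..2323...
After op 5 (insert('j')): buffer="eegjxeeeesjjug" (len 14), cursors c1@4 c2@12 c3@12, authorship 11.1.2323.23..
After op 6 (move_right): buffer="eegjxeeeesjjug" (len 14), cursors c1@5 c2@13 c3@13, authorship 11.1.2323.23..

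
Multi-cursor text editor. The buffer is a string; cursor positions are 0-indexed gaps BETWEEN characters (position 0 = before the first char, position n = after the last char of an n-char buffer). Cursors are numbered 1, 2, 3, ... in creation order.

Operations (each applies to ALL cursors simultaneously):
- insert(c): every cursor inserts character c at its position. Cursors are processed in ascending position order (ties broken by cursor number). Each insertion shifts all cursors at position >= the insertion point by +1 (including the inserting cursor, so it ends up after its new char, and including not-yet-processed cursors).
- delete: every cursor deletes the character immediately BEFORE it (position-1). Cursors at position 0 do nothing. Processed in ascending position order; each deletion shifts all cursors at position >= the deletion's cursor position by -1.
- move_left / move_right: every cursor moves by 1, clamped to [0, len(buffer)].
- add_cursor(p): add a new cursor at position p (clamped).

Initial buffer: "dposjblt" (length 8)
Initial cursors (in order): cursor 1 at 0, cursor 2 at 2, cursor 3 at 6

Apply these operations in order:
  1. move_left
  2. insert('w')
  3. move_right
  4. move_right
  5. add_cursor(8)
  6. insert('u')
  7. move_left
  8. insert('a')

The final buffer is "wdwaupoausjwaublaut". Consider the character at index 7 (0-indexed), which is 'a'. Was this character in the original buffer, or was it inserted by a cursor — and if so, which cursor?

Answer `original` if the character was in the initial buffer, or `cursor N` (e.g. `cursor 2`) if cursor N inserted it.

Answer: cursor 2

Derivation:
After op 1 (move_left): buffer="dposjblt" (len 8), cursors c1@0 c2@1 c3@5, authorship ........
After op 2 (insert('w')): buffer="wdwposjwblt" (len 11), cursors c1@1 c2@3 c3@8, authorship 1.2....3...
After op 3 (move_right): buffer="wdwposjwblt" (len 11), cursors c1@2 c2@4 c3@9, authorship 1.2....3...
After op 4 (move_right): buffer="wdwposjwblt" (len 11), cursors c1@3 c2@5 c3@10, authorship 1.2....3...
After op 5 (add_cursor(8)): buffer="wdwposjwblt" (len 11), cursors c1@3 c2@5 c4@8 c3@10, authorship 1.2....3...
After op 6 (insert('u')): buffer="wdwupousjwublut" (len 15), cursors c1@4 c2@7 c4@11 c3@14, authorship 1.21..2..34..3.
After op 7 (move_left): buffer="wdwupousjwublut" (len 15), cursors c1@3 c2@6 c4@10 c3@13, authorship 1.21..2..34..3.
After op 8 (insert('a')): buffer="wdwaupoausjwaublaut" (len 19), cursors c1@4 c2@8 c4@13 c3@17, authorship 1.211..22..344..33.
Authorship (.=original, N=cursor N): 1 . 2 1 1 . . 2 2 . . 3 4 4 . . 3 3 .
Index 7: author = 2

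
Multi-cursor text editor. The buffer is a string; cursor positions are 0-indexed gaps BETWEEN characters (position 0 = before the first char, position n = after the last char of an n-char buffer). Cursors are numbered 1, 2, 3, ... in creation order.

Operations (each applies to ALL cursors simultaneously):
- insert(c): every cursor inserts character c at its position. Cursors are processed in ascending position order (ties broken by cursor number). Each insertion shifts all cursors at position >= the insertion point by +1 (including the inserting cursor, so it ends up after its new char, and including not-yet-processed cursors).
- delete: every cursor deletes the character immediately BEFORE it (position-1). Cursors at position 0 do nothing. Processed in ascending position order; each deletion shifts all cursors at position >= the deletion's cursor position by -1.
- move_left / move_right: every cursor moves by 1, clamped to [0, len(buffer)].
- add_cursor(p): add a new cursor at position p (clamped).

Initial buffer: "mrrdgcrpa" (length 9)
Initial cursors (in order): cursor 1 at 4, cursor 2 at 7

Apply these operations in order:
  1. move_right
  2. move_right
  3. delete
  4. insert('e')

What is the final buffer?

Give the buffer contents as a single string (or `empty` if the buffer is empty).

After op 1 (move_right): buffer="mrrdgcrpa" (len 9), cursors c1@5 c2@8, authorship .........
After op 2 (move_right): buffer="mrrdgcrpa" (len 9), cursors c1@6 c2@9, authorship .........
After op 3 (delete): buffer="mrrdgrp" (len 7), cursors c1@5 c2@7, authorship .......
After op 4 (insert('e')): buffer="mrrdgerpe" (len 9), cursors c1@6 c2@9, authorship .....1..2

Answer: mrrdgerpe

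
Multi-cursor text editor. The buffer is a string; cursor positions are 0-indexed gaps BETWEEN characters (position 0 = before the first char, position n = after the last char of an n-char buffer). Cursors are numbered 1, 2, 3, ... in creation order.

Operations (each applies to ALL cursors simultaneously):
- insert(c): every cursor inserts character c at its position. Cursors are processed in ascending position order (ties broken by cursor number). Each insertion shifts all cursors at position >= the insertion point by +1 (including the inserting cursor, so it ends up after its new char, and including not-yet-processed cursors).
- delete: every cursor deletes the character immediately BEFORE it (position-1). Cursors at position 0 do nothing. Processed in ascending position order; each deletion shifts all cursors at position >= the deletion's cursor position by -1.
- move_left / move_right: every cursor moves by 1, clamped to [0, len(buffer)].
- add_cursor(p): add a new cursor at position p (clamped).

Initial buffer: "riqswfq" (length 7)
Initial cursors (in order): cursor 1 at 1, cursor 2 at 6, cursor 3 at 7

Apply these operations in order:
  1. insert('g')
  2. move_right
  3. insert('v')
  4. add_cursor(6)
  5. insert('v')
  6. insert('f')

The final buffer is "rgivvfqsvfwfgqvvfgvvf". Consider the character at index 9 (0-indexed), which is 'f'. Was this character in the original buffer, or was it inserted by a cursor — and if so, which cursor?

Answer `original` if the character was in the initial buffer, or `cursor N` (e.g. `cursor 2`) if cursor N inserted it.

After op 1 (insert('g')): buffer="rgiqswfgqg" (len 10), cursors c1@2 c2@8 c3@10, authorship .1.....2.3
After op 2 (move_right): buffer="rgiqswfgqg" (len 10), cursors c1@3 c2@9 c3@10, authorship .1.....2.3
After op 3 (insert('v')): buffer="rgivqswfgqvgv" (len 13), cursors c1@4 c2@11 c3@13, authorship .1.1....2.233
After op 4 (add_cursor(6)): buffer="rgivqswfgqvgv" (len 13), cursors c1@4 c4@6 c2@11 c3@13, authorship .1.1....2.233
After op 5 (insert('v')): buffer="rgivvqsvwfgqvvgvv" (len 17), cursors c1@5 c4@8 c2@14 c3@17, authorship .1.11..4..2.22333
After op 6 (insert('f')): buffer="rgivvfqsvfwfgqvvfgvvf" (len 21), cursors c1@6 c4@10 c2@17 c3@21, authorship .1.111..44..2.2223333
Authorship (.=original, N=cursor N): . 1 . 1 1 1 . . 4 4 . . 2 . 2 2 2 3 3 3 3
Index 9: author = 4

Answer: cursor 4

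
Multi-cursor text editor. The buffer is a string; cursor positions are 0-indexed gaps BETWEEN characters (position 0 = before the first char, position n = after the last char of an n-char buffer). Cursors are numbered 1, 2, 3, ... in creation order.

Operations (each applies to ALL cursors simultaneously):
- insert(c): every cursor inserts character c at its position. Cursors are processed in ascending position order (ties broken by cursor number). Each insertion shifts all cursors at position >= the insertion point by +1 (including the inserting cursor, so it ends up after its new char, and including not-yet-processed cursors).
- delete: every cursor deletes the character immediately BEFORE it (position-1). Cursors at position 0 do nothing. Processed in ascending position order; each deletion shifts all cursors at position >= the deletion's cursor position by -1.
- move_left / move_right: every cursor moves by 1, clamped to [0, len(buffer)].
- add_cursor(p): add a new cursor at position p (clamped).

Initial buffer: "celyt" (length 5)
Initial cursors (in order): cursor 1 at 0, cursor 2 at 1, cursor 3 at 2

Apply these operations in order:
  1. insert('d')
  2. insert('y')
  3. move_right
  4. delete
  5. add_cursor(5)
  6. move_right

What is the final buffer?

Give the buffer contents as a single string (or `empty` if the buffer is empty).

After op 1 (insert('d')): buffer="dcdedlyt" (len 8), cursors c1@1 c2@3 c3@5, authorship 1.2.3...
After op 2 (insert('y')): buffer="dycdyedylyt" (len 11), cursors c1@2 c2@5 c3@8, authorship 11.22.33...
After op 3 (move_right): buffer="dycdyedylyt" (len 11), cursors c1@3 c2@6 c3@9, authorship 11.22.33...
After op 4 (delete): buffer="dydydyyt" (len 8), cursors c1@2 c2@4 c3@6, authorship 112233..
After op 5 (add_cursor(5)): buffer="dydydyyt" (len 8), cursors c1@2 c2@4 c4@5 c3@6, authorship 112233..
After op 6 (move_right): buffer="dydydyyt" (len 8), cursors c1@3 c2@5 c4@6 c3@7, authorship 112233..

Answer: dydydyyt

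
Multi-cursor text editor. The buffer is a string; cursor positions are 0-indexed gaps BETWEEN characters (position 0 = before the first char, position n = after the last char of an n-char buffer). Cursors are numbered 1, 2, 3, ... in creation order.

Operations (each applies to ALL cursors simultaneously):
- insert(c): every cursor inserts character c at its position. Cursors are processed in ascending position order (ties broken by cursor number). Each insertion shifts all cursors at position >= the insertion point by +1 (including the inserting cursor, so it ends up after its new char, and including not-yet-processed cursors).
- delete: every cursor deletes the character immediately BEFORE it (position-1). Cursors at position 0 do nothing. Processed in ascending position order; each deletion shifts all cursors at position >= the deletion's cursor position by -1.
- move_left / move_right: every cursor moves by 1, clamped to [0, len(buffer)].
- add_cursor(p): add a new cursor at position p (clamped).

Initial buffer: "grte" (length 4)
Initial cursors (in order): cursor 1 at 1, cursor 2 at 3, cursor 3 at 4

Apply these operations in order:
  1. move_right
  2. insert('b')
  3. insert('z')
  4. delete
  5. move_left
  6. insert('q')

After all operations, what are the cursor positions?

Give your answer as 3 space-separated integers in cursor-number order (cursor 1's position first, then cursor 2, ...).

Answer: 3 9 9

Derivation:
After op 1 (move_right): buffer="grte" (len 4), cursors c1@2 c2@4 c3@4, authorship ....
After op 2 (insert('b')): buffer="grbtebb" (len 7), cursors c1@3 c2@7 c3@7, authorship ..1..23
After op 3 (insert('z')): buffer="grbztebbzz" (len 10), cursors c1@4 c2@10 c3@10, authorship ..11..2323
After op 4 (delete): buffer="grbtebb" (len 7), cursors c1@3 c2@7 c3@7, authorship ..1..23
After op 5 (move_left): buffer="grbtebb" (len 7), cursors c1@2 c2@6 c3@6, authorship ..1..23
After op 6 (insert('q')): buffer="grqbtebqqb" (len 10), cursors c1@3 c2@9 c3@9, authorship ..11..2233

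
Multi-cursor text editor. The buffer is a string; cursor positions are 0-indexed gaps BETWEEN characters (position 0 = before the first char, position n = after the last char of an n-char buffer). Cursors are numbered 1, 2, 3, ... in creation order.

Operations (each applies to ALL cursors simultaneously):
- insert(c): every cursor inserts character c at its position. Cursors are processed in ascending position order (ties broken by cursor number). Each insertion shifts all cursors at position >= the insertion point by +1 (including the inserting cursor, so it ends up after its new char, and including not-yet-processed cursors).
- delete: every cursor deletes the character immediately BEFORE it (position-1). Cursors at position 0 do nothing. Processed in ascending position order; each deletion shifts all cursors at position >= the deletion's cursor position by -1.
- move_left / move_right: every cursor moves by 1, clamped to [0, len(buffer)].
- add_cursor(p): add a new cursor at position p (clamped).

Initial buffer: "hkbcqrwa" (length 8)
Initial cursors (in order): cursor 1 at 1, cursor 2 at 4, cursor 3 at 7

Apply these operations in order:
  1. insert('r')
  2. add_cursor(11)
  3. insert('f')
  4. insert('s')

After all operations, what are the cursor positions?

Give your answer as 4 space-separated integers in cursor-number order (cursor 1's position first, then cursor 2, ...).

After op 1 (insert('r')): buffer="hrkbcrqrwra" (len 11), cursors c1@2 c2@6 c3@10, authorship .1...2...3.
After op 2 (add_cursor(11)): buffer="hrkbcrqrwra" (len 11), cursors c1@2 c2@6 c3@10 c4@11, authorship .1...2...3.
After op 3 (insert('f')): buffer="hrfkbcrfqrwrfaf" (len 15), cursors c1@3 c2@8 c3@13 c4@15, authorship .11...22...33.4
After op 4 (insert('s')): buffer="hrfskbcrfsqrwrfsafs" (len 19), cursors c1@4 c2@10 c3@16 c4@19, authorship .111...222...333.44

Answer: 4 10 16 19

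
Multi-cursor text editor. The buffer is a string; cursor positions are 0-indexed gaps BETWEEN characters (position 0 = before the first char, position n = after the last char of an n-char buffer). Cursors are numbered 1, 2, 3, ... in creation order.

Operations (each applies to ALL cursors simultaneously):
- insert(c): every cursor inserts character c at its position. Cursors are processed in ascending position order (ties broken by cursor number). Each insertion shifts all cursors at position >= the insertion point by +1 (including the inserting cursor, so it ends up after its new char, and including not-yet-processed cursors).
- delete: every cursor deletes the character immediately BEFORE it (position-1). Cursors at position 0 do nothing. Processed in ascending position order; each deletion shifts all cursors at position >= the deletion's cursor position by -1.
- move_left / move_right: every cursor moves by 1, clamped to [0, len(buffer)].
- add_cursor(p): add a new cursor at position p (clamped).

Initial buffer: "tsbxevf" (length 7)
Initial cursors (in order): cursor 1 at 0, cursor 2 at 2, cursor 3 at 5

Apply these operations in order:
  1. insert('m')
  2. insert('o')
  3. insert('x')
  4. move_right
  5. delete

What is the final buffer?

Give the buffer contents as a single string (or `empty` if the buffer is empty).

Answer: moxsmoxxemoxf

Derivation:
After op 1 (insert('m')): buffer="mtsmbxemvf" (len 10), cursors c1@1 c2@4 c3@8, authorship 1..2...3..
After op 2 (insert('o')): buffer="motsmobxemovf" (len 13), cursors c1@2 c2@6 c3@11, authorship 11..22...33..
After op 3 (insert('x')): buffer="moxtsmoxbxemoxvf" (len 16), cursors c1@3 c2@8 c3@14, authorship 111..222...333..
After op 4 (move_right): buffer="moxtsmoxbxemoxvf" (len 16), cursors c1@4 c2@9 c3@15, authorship 111..222...333..
After op 5 (delete): buffer="moxsmoxxemoxf" (len 13), cursors c1@3 c2@7 c3@12, authorship 111.222..333.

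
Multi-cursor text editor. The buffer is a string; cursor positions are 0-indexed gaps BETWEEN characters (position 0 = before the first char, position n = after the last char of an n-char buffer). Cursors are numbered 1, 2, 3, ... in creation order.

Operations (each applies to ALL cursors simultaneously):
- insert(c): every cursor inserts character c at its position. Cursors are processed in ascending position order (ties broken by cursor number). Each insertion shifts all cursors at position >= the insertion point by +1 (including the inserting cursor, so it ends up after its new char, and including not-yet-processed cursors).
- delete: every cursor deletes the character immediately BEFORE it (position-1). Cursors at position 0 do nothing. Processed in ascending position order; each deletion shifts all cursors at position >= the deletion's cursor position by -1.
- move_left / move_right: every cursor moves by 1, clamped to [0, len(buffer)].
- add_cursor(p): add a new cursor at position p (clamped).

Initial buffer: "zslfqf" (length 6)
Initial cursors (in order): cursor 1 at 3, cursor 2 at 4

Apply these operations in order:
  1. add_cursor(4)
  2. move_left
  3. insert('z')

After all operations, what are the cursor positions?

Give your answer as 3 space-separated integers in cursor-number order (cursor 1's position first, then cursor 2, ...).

Answer: 3 6 6

Derivation:
After op 1 (add_cursor(4)): buffer="zslfqf" (len 6), cursors c1@3 c2@4 c3@4, authorship ......
After op 2 (move_left): buffer="zslfqf" (len 6), cursors c1@2 c2@3 c3@3, authorship ......
After op 3 (insert('z')): buffer="zszlzzfqf" (len 9), cursors c1@3 c2@6 c3@6, authorship ..1.23...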